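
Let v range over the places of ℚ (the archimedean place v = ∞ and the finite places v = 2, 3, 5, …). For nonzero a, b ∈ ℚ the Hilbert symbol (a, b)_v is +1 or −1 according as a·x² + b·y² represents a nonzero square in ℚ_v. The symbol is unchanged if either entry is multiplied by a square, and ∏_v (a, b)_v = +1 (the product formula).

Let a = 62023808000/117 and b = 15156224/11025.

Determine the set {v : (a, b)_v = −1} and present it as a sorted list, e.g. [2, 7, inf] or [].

[11, 13, 29, 41]

(a, b) ≡ (642785, 41) mod (ℚ^×)²; places V = {2, 3, 5, 7, 11, 13, 19, 29, 31, 41, ∞}.
(a,b)_31: α=1, u≡30; β=0, v≡10 (mod 31); (30|31)=-1, (10|31)=+1; sign (−1)^0·-1^0·+1^1 = +1.
(a,b)_7: α=2, u≡5; β=-2, v≡6 (mod 7); (5|7)=-1, (6|7)=-1; sign (−1)^0·-1^-2·-1^2 = +1.
(a,b)_29: α=1, u≡28; β=0, v≡14 (mod 29); (28|29)=+1, (14|29)=-1; sign (−1)^0·+1^0·-1^1 = -1.
(a,b)_19: α=0, u≡15; β=2, v≡14 (mod 19); (15|19)=-1, (14|19)=-1; sign (−1)^0·-1^2·-1^0 = +1.
(a,b)_41: α=0, u≡35; β=1, v≡39 (mod 41); (35|41)=-1, (39|41)=+1; sign (−1)^0·-1^1·+1^0 = -1.
(a,b)_5: α=3, u≡2; β=-2, v≡4 (mod 5); (2|5)=-1, (4|5)=+1; sign (−1)^0·-1^-2·+1^3 = +1.
(a,b)_3: α=-2, u≡2; β=-2, v≡2 (mod 3); (2|3)=-1, (2|3)=-1; sign (−1)^0·-1^-2·-1^-2 = +1.
(a,b)_11: α=1, u≡4; β=0, v≡2 (mod 11); (4|11)=+1, (2|11)=-1; sign (−1)^0·+1^0·-1^1 = -1.
(a,b)_2: α=10, β=10; u≡1, v≡1 (mod 8); ε(u)ε(v)=0·0, αω(v)=10·0, βω(u)=10·0; sum ≡ 0  ⇒  +1.
(a,b)_∞: sgn(642785)=+, sgn(41)=+, so +1.
(a,b)_13: α=-1, u≡7; β=0, v≡5 (mod 13); (7|13)=-1, (5|13)=-1; sign (−1)^0·-1^0·-1^-1 = -1.
(642785, 41 / ℚ) ramifies at {11, 13, 29, 41}: a division algebra.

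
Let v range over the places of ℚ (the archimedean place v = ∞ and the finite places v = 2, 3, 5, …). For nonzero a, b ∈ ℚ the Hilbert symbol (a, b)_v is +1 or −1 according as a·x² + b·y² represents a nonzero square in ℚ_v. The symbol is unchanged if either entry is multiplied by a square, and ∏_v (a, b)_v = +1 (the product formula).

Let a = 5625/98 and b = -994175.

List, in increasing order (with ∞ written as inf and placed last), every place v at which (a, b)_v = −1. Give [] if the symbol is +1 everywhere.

[13, 19]

Mod squares: a ≡ 2, b ≡ -39767. Check v ∈ {∞, 2, 3, 5, 7, 13, 19, 23}.
v=13: a=13^0·(≡5), b=13^1·(≡4) mod 13; (5|13)=-1, (4|13)=+1; (−1)^{0·1·6}·(-1)^1·(+1)^0 = -1.
v=19: a=19^0·(≡13), b=19^1·(≡1) mod 19; (13|19)=-1, (1|19)=+1; (−1)^{0·1·9}·(-1)^1·(+1)^0 = -1.
v=∞: 2 > 0 and -39767 < 0  ⇒  (a,b)_∞ = +1.
v=23: a=23^0·(≡6), b=23^1·(≡15) mod 23; (6|23)=+1, (15|23)=-1; (−1)^{0·1·11}·(+1)^1·(-1)^0 = +1.
v=3: a=3^2·(≡2), b=3^0·(≡1) mod 3; (2|3)=-1, (1|3)=+1; (−1)^{2·0·1}·(-1)^0·(+1)^2 = +1.
v=7: a=7^-2·(≡2), b=7^1·(≡5) mod 7; (2|7)=+1, (5|7)=-1; (−1)^{-2·1·3}·(+1)^1·(-1)^-2 = +1.
v=2: v_2(a)=-1, v_2(b)=0; units ≡ 1, 1 (mod 8); ε·ε+αω+βω = 0·0+-1·0+0·0 ≡ 0  ⇒  (a,b)_2 = +1.
v=5: a=5^4·(≡3), b=5^2·(≡3) mod 5; (3|5)=-1, (3|5)=-1; (−1)^{4·2·2}·(-1)^2·(-1)^4 = +1.
|Ram(2, -39767)| = 2, even; anisotropic at {13, 19}.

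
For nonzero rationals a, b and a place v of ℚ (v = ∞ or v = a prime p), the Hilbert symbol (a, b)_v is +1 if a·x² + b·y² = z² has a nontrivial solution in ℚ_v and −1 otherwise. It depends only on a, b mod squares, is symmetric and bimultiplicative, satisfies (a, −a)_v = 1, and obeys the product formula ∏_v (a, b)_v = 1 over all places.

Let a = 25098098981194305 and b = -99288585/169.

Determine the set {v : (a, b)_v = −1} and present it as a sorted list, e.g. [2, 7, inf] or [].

(a, b) ≡ (37145, -1225785) mod (ℚ^×)²; places V = {2, 3, 5, 11, 13, 17, 19, 23, ∞}.
(a,b)_3: α=4, u≡2; β=5, v≡2 (mod 3); (2|3)=-1, (2|3)=-1; sign (−1)^0·-1^5·-1^4 = -1.
(a,b)_23: α=3, u≡22; β=1, v≡17 (mod 23); (22|23)=-1, (17|23)=-1; sign (−1)^1·-1^1·-1^3 = -1.
(a,b)_19: α=5, u≡1; β=1, v≡6 (mod 19); (1|19)=+1, (6|19)=+1; sign (−1)^1·+1^1·+1^5 = -1.
(a,b)_11: α=2, u≡1; β=1, v≡6 (mod 11); (1|11)=+1, (6|11)=-1; sign (−1)^0·+1^1·-1^2 = +1.
(a,b)_5: α=1, u≡1; β=1, v≡2 (mod 5); (1|5)=+1, (2|5)=-1; sign (−1)^0·+1^1·-1^1 = -1.
(a,b)_∞: sgn(37145)=+, sgn(-1225785)=−, so +1.
(a,b)_17: α=1, u≡8; β=1, v≡2 (mod 17); (8|17)=+1, (2|17)=+1; sign (−1)^0·+1^1·+1^1 = +1.
(a,b)_13: α=0, u≡1; β=-2, v≡7 (mod 13); (1|13)=+1, (7|13)=-1; sign (−1)^0·+1^-2·-1^0 = +1.
(a,b)_2: α=0, β=0; u≡1, v≡7 (mod 8); ε(u)ε(v)=0·1, αω(v)=0·0, βω(u)=0·0; sum ≡ 0  ⇒  +1.
Ram(37145, -1225785) = {3, 5, 19, 23}; no ℚ_3-point on the conic.

[3, 5, 19, 23]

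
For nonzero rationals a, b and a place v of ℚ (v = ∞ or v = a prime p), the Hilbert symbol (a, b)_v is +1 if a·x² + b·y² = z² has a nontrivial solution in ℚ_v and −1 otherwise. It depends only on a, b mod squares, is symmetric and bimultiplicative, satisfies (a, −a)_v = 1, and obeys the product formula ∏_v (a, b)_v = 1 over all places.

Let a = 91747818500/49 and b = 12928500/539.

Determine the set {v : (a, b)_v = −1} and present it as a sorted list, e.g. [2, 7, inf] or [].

[11, 17]

Mod squares: a ≡ 65, b ≡ 935. Check v ∈ {∞, 2, 3, 5, 7, 11, 13, 17}.
v=17: a=17^4·(≡3), b=17^1·(≡16) mod 17; (3|17)=-1, (16|17)=+1; (−1)^{4·1·8}·(-1)^1·(+1)^4 = -1.
v=7: a=7^-2·(≡2), b=7^-2·(≡1) mod 7; (2|7)=+1, (1|7)=+1; (−1)^{-2·-2·3}·(+1)^-2·(+1)^-2 = +1.
v=3: a=3^0·(≡2), b=3^2·(≡2) mod 3; (2|3)=-1, (2|3)=-1; (−1)^{0·2·1}·(-1)^2·(-1)^0 = +1.
v=2: v_2(a)=2, v_2(b)=2; units ≡ 1, 7 (mod 8); ε·ε+αω+βω = 0·1+2·0+2·0 ≡ 0  ⇒  (a,b)_2 = +1.
v=∞: 65 > 0 and 935 > 0  ⇒  (a,b)_∞ = +1.
v=13: a=13^3·(≡8), b=13^2·(≡10) mod 13; (8|13)=-1, (10|13)=+1; (−1)^{3·2·6}·(-1)^2·(+1)^3 = +1.
v=5: a=5^3·(≡2), b=5^3·(≡2) mod 5; (2|5)=-1, (2|5)=-1; (−1)^{3·3·2}·(-1)^3·(-1)^3 = +1.
v=11: a=11^0·(≡6), b=11^-1·(≡7) mod 11; (6|11)=-1, (7|11)=-1; (−1)^{0·-1·5}·(-1)^-1·(-1)^0 = -1.
Ram(65, 935) = {11, 17}; no ℚ_11-point on the conic.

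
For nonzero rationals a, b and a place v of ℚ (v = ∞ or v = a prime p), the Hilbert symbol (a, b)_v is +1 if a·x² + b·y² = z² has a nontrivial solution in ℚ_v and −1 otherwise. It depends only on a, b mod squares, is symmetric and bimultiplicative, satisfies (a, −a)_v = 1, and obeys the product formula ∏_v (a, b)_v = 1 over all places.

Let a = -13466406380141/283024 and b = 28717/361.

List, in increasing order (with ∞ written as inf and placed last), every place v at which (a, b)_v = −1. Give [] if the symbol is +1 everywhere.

[11, 13, 31, 37]

(a, b) ≡ (-164021, 13) mod (ℚ^×)²; places V = {2, 7, 11, 13, 17, 19, 31, 37, 41, 47, ∞}.
(a,b)_2: α=-4, β=0; u≡3, v≡5 (mod 8); ε(u)ε(v)=1·0, αω(v)=-4·1, βω(u)=0·1; sum ≡ 0  ⇒  +1.
(a,b)_47: α=0, u≡4; β=2, v≡43 (mod 47); (4|47)=+1, (43|47)=-1; sign (−1)^0·+1^2·-1^0 = +1.
(a,b)_11: α=1, u≡9; β=0, v≡2 (mod 11); (9|11)=+1, (2|11)=-1; sign (−1)^0·+1^0·-1^1 = -1.
(a,b)_7: α=-2, u≡6; β=0, v≡6 (mod 7); (6|7)=-1, (6|7)=-1; sign (−1)^0·-1^0·-1^-2 = +1.
(a,b)_41: α=2, u≡36; β=0, v≡3 (mod 41); (36|41)=+1, (3|41)=-1; sign (−1)^0·+1^0·-1^2 = +1.
(a,b)_17: α=2, u≡3; β=0, v≡1 (mod 17); (3|17)=-1, (1|17)=+1; sign (−1)^0·-1^0·+1^2 = +1.
(a,b)_31: α=1, u≡20; β=0, v≡30 (mod 31); (20|31)=+1, (30|31)=-1; sign (−1)^0·+1^0·-1^1 = -1.
(a,b)_37: α=1, u≡27; β=0, v≡20 (mod 37); (27|37)=+1, (20|37)=-1; sign (−1)^0·+1^0·-1^1 = -1.
(a,b)_19: α=-2, u≡1; β=-2, v≡8 (mod 19); (1|19)=+1, (8|19)=-1; sign (−1)^0·+1^-2·-1^-2 = +1.
(a,b)_13: α=3, u≡7; β=1, v≡9 (mod 13); (7|13)=-1, (9|13)=+1; sign (−1)^0·-1^1·+1^3 = -1.
(a,b)_∞: sgn(-164021)=−, sgn(13)=+, so +1.
(-164021, 13 / ℚ) ramifies at {11, 13, 31, 37}: a division algebra.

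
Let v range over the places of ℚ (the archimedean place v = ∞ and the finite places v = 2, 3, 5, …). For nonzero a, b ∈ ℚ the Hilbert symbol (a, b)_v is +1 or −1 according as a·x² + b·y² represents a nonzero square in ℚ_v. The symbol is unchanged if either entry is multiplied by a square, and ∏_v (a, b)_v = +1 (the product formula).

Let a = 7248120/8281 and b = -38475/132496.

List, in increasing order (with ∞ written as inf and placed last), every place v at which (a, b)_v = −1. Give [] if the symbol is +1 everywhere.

Mod squares: a ≡ 6270, b ≡ -19. Check v ∈ {∞, 2, 3, 5, 7, 11, 13, 17, 19}.
v=13: a=13^-2·(≡10), b=13^-2·(≡11) mod 13; (10|13)=+1, (11|13)=-1; (−1)^{-2·-2·6}·(+1)^-2·(-1)^-2 = +1.
v=∞: 6270 > 0 and -19 < 0  ⇒  (a,b)_∞ = +1.
v=11: a=11^1·(≡1), b=11^0·(≡3) mod 11; (1|11)=+1, (3|11)=+1; (−1)^{1·0·5}·(+1)^0·(+1)^1 = +1.
v=2: v_2(a)=3, v_2(b)=-4; units ≡ 7, 5 (mod 8); ε·ε+αω+βω = 1·0+3·1+-4·0 ≡ 1  ⇒  (a,b)_2 = -1.
v=7: a=7^-2·(≡5), b=7^-2·(≡2) mod 7; (5|7)=-1, (2|7)=+1; (−1)^{-2·-2·3}·(-1)^-2·(+1)^-2 = +1.
v=3: a=3^1·(≡2), b=3^4·(≡2) mod 3; (2|3)=-1, (2|3)=-1; (−1)^{1·4·1}·(-1)^4·(-1)^1 = -1.
v=5: a=5^1·(≡4), b=5^2·(≡1) mod 5; (4|5)=+1, (1|5)=+1; (−1)^{1·2·2}·(+1)^2·(+1)^1 = +1.
v=17: a=17^2·(≡11), b=17^0·(≡2) mod 17; (11|17)=-1, (2|17)=+1; (−1)^{2·0·8}·(-1)^0·(+1)^2 = +1.
v=19: a=19^1·(≡7), b=19^1·(≡3) mod 19; (7|19)=+1, (3|19)=-1; (−1)^{1·1·9}·(+1)^1·(-1)^1 = +1.
|Ram(6270, -19)| = 2, even; anisotropic at {2, 3}.

[2, 3]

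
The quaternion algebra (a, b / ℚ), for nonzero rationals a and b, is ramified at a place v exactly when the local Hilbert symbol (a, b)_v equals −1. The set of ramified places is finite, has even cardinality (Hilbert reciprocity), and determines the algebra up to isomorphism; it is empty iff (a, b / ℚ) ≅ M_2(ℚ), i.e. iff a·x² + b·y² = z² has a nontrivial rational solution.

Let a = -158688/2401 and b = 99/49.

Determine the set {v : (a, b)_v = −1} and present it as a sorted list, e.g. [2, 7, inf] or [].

[2, 29]

(a, b) ≡ (-1102, 11) mod (ℚ^×)²; places V = {2, 3, 7, 11, 19, 29, ∞}.
(a,b)_7: α=-4, u≡2; β=-2, v≡1 (mod 7); (2|7)=+1, (1|7)=+1; sign (−1)^0·+1^-2·+1^-4 = +1.
(a,b)_∞: sgn(-1102)=−, sgn(11)=+, so +1.
(a,b)_2: α=5, β=0; u≡1, v≡3 (mod 8); ε(u)ε(v)=0·1, αω(v)=5·1, βω(u)=0·0; sum ≡ 1  ⇒  -1.
(a,b)_3: α=2, u≡2; β=2, v≡2 (mod 3); (2|3)=-1, (2|3)=-1; sign (−1)^0·-1^2·-1^2 = +1.
(a,b)_11: α=0, u≡3; β=1, v≡4 (mod 11); (3|11)=+1, (4|11)=+1; sign (−1)^0·+1^1·+1^0 = +1.
(a,b)_29: α=1, u≡13; β=0, v≡18 (mod 29); (13|29)=+1, (18|29)=-1; sign (−1)^0·+1^0·-1^1 = -1.
(a,b)_19: α=1, u≡12; β=0, v≡9 (mod 19); (12|19)=-1, (9|19)=+1; sign (−1)^0·-1^0·+1^1 = +1.
(-1102, 11 / ℚ) ramifies at {2, 29}: a division algebra.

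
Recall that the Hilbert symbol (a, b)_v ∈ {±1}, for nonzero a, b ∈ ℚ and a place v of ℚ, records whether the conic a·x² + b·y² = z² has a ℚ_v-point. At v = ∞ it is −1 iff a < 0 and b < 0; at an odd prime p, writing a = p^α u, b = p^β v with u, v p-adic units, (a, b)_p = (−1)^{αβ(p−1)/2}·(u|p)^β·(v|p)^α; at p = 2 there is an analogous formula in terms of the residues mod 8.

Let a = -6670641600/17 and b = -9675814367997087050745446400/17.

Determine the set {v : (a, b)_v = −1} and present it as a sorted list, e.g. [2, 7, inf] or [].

(a, b) ≡ (-97223, -13097327) mod (ℚ^×)²; places V = {2, 3, 5, 7, 17, 19, 23, 41, 43, ∞}.
(a,b)_3: α=6, u≡1; β=14, v≡1 (mod 3); (1|3)=+1, (1|3)=+1; sign (−1)^0·+1^14·+1^6 = +1.
(a,b)_23: α=0, u≡14; β=1, v≡13 (mod 23); (14|23)=-1, (13|23)=+1; sign (−1)^0·-1^1·+1^0 = -1.
(a,b)_5: α=2, u≡3; β=2, v≡2 (mod 5); (3|5)=-1, (2|5)=-1; sign (−1)^0·-1^2·-1^2 = +1.
(a,b)_17: α=-1, u≡11; β=-1, v≡15 (mod 17); (11|17)=-1, (15|17)=+1; sign (−1)^0·-1^-1·+1^-1 = -1.
(a,b)_2: α=6, β=16; u≡1, v≡1 (mod 8); ε(u)ε(v)=0·0, αω(v)=6·0, βω(u)=16·0; sum ≡ 0  ⇒  +1.
(a,b)_43: α=1, u≡27; β=3, v≡15 (mod 43); (27|43)=-1, (15|43)=+1; sign (−1)^1·-1^3·+1^1 = +1.
(a,b)_∞: sgn(-97223)=−, sgn(-13097327)=−, so -1.
(a,b)_19: α=1, u≡15; β=3, v≡17 (mod 19); (15|19)=-1, (17|19)=+1; sign (−1)^1·-1^3·+1^1 = +1.
(a,b)_7: α=1, u≡5; β=4, v≡1 (mod 7); (5|7)=-1, (1|7)=+1; sign (−1)^0·-1^4·+1^1 = +1.
(a,b)_41: α=0, u≡13; β=1, v≡20 (mod 41); (13|41)=-1, (20|41)=+1; sign (−1)^0·-1^1·+1^0 = -1.
Ram(-97223, -13097327) = {17, 23, 41, ∞}; no ℚ_17-point on the conic.

[17, 23, 41, inf]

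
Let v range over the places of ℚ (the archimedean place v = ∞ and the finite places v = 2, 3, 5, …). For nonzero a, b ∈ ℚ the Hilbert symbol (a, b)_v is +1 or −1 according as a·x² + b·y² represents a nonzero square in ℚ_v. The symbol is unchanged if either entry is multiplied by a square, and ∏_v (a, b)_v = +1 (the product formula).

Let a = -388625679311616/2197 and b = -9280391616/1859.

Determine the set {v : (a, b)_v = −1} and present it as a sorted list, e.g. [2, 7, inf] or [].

Mod squares: a ≡ -247, b ≡ -6061. Check v ∈ {∞, 2, 3, 11, 13, 19, 29}.
v=3: a=3^6·(≡2), b=3^6·(≡2) mod 3; (2|3)=-1, (2|3)=-1; (−1)^{6·6·1}·(-1)^6·(-1)^6 = +1.
v=∞: -247 < 0 and -6061 < 0  ⇒  (a,b)_∞ = -1.
v=13: a=13^-3·(≡7), b=13^-2·(≡1) mod 13; (7|13)=-1, (1|13)=+1; (−1)^{-3·-2·6}·(-1)^-2·(+1)^-3 = +1.
v=29: a=29^2·(≡27), b=29^1·(≡25) mod 29; (27|29)=-1, (25|29)=+1; (−1)^{2·1·14}·(-1)^1·(+1)^2 = -1.
v=19: a=19^5·(≡7), b=19^3·(≡5) mod 19; (7|19)=+1, (5|19)=+1; (−1)^{5·3·9}·(+1)^3·(+1)^5 = -1.
v=2: v_2(a)=8, v_2(b)=6; units ≡ 1, 3 (mod 8); ε·ε+αω+βω = 0·1+8·1+6·0 ≡ 0  ⇒  (a,b)_2 = +1.
v=11: a=11^0·(≡7), b=11^-1·(≡8) mod 11; (7|11)=-1, (8|11)=-1; (−1)^{0·-1·5}·(-1)^-1·(-1)^0 = -1.
|Ram(-247, -6061)| = 4, even; anisotropic at {11, 19, 29, ∞}.

[11, 19, 29, inf]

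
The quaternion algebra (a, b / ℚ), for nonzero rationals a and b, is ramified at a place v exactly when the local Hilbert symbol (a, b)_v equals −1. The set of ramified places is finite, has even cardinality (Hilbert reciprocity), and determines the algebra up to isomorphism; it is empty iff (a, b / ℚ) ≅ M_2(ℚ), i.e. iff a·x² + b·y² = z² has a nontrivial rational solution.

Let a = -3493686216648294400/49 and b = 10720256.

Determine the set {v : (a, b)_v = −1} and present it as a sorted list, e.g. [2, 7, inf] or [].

[19, 29]

Mod squares: a ≡ -19, b ≡ 29. Check v ∈ {∞, 2, 5, 7, 19, 29}.
v=5: a=5^2·(≡1), b=5^0·(≡1) mod 5; (1|5)=+1, (1|5)=+1; (−1)^{2·0·2}·(+1)^0·(+1)^2 = +1.
v=2: v_2(a)=26, v_2(b)=10; units ≡ 5, 5 (mod 8); ε·ε+αω+βω = 0·0+26·1+10·1 ≡ 0  ⇒  (a,b)_2 = +1.
v=∞: -19 < 0 and 29 > 0  ⇒  (a,b)_∞ = +1.
v=7: a=7^-2·(≡1), b=7^0·(≡1) mod 7; (1|7)=+1, (1|7)=+1; (−1)^{-2·0·3}·(+1)^0·(+1)^-2 = +1.
v=29: a=29^2·(≡17), b=29^1·(≡1) mod 29; (17|29)=-1, (1|29)=+1; (−1)^{2·1·14}·(-1)^1·(+1)^2 = -1.
v=19: a=19^5·(≡10), b=19^2·(≡18) mod 19; (10|19)=-1, (18|19)=-1; (−1)^{5·2·9}·(-1)^2·(-1)^5 = -1.
(-19, 29 / ℚ) ramifies at {19, 29}: a division algebra.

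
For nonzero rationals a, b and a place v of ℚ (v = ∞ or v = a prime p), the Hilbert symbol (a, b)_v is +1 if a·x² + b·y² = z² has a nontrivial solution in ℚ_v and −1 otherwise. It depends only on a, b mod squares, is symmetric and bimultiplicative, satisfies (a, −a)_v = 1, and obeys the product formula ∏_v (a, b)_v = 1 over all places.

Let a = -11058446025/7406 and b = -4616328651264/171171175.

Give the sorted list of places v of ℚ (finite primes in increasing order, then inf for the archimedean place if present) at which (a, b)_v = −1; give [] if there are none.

Mod squares: a ≡ -76453454, b ≡ -49742. Check v ∈ {∞, 2, 3, 5, 7, 11, 17, 19, 23, 29, 43, 53, 59}.
v=29: a=29^1·(≡16), b=29^0·(≡28) mod 29; (16|29)=+1, (28|29)=+1; (−1)^{1·0·14}·(+1)^0·(+1)^1 = +1.
v=43: a=43^0·(≡7), b=43^-2·(≡21) mod 43; (7|43)=-1, (21|43)=+1; (−1)^{0·-2·21}·(-1)^-2·(+1)^0 = +1.
v=19: a=19^1·(≡7), b=19^1·(≡17) mod 19; (7|19)=+1, (17|19)=+1; (−1)^{1·1·9}·(+1)^1·(+1)^1 = -1.
v=∞: -76453454 < 0 and -49742 < 0  ⇒  (a,b)_∞ = -1.
v=17: a=17^1·(≡6), b=17^1·(≡2) mod 17; (6|17)=-1, (2|17)=+1; (−1)^{1·1·8}·(-1)^1·(+1)^1 = -1.
v=11: a=11^1·(≡4), b=11^1·(≡8) mod 11; (4|11)=+1, (8|11)=-1; (−1)^{1·1·5}·(+1)^1·(-1)^1 = +1.
v=23: a=23^-2·(≡13), b=23^-2·(≡14) mod 23; (13|23)=+1, (14|23)=-1; (−1)^{-2·-2·11}·(+1)^-2·(-1)^-2 = +1.
v=5: a=5^2·(≡4), b=5^-2·(≡3) mod 5; (4|5)=+1, (3|5)=-1; (−1)^{2·-2·2}·(+1)^-2·(-1)^2 = +1.
v=2: v_2(a)=-1, v_2(b)=9; units ≡ 1, 1 (mod 8); ε·ε+αω+βω = 0·0+-1·0+9·0 ≡ 0  ⇒  (a,b)_2 = +1.
v=59: a=59^0·(≡37), b=59^2·(≡11) mod 59; (37|59)=-1, (11|59)=-1; (−1)^{0·2·29}·(-1)^2·(-1)^0 = +1.
v=7: a=7^-1·(≡3), b=7^-1·(≡3) mod 7; (3|7)=-1, (3|7)=-1; (−1)^{-1·-1·3}·(-1)^-1·(-1)^-1 = -1.
v=53: a=53^1·(≡38), b=53^0·(≡10) mod 53; (38|53)=+1, (10|53)=+1; (−1)^{1·0·26}·(+1)^0·(+1)^1 = +1.
v=3: a=3^4·(≡1), b=3^6·(≡1) mod 3; (1|3)=+1, (1|3)=+1; (−1)^{4·6·1}·(+1)^6·(+1)^4 = +1.
Ram(-76453454, -49742) = {7, 17, 19, ∞}; no ℚ_7-point on the conic.

[7, 17, 19, inf]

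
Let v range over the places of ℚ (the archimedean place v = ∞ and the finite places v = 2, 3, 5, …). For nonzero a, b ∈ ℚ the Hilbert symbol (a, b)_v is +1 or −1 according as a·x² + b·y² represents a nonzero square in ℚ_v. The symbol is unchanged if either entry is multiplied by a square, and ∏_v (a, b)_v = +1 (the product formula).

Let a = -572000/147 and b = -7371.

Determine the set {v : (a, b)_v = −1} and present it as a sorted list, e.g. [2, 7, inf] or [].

Mod squares: a ≡ -4290, b ≡ -91. Check v ∈ {∞, 2, 3, 5, 7, 11, 13}.
v=7: a=7^-2·(≡4), b=7^1·(≡4) mod 7; (4|7)=+1, (4|7)=+1; (−1)^{-2·1·3}·(+1)^1·(+1)^-2 = +1.
v=3: a=3^-1·(≡1), b=3^4·(≡2) mod 3; (1|3)=+1, (2|3)=-1; (−1)^{-1·4·1}·(+1)^4·(-1)^-1 = -1.
v=13: a=13^1·(≡11), b=13^1·(≡5) mod 13; (11|13)=-1, (5|13)=-1; (−1)^{1·1·6}·(-1)^1·(-1)^1 = +1.
v=∞: -4290 < 0 and -91 < 0  ⇒  (a,b)_∞ = -1.
v=5: a=5^3·(≡2), b=5^0·(≡4) mod 5; (2|5)=-1, (4|5)=+1; (−1)^{3·0·2}·(-1)^0·(+1)^3 = +1.
v=2: v_2(a)=5, v_2(b)=0; units ≡ 7, 5 (mod 8); ε·ε+αω+βω = 1·0+5·1+0·0 ≡ 1  ⇒  (a,b)_2 = -1.
v=11: a=11^1·(≡2), b=11^0·(≡10) mod 11; (2|11)=-1, (10|11)=-1; (−1)^{1·0·5}·(-1)^0·(-1)^1 = -1.
|Ram(-4290, -91)| = 4, even; anisotropic at {2, 3, 11, ∞}.

[2, 3, 11, inf]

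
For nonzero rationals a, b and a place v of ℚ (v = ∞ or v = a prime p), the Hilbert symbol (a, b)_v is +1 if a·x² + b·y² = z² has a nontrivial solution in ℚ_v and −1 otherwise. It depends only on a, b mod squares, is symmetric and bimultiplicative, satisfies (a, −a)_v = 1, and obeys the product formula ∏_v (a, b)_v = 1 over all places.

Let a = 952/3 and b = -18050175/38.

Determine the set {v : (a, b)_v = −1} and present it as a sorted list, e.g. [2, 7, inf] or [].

[7, 17]

(a, b) ≡ (714, -25194) mod (ℚ^×)²; places V = {2, 3, 5, 7, 11, 13, 17, 19, ∞}.
(a,b)_3: α=-1, u≡1; β=3, v≡2 (mod 3); (1|3)=+1, (2|3)=-1; sign (−1)^1·+1^3·-1^-1 = +1.
(a,b)_∞: sgn(714)=+, sgn(-25194)=−, so +1.
(a,b)_11: α=0, u≡2; β=2, v≡8 (mod 11); (2|11)=-1, (8|11)=-1; sign (−1)^0·-1^2·-1^0 = +1.
(a,b)_13: α=0, u≡1; β=1, v≡10 (mod 13); (1|13)=+1, (10|13)=+1; sign (−1)^0·+1^1·+1^0 = +1.
(a,b)_17: α=1, u≡13; β=1, v≡7 (mod 17); (13|17)=+1, (7|17)=-1; sign (−1)^0·+1^1·-1^1 = -1.
(a,b)_2: α=3, β=-1; u≡5, v≡3 (mod 8); ε(u)ε(v)=0·1, αω(v)=3·1, βω(u)=-1·1; sum ≡ 0  ⇒  +1.
(a,b)_7: α=1, u≡1; β=0, v≡6 (mod 7); (1|7)=+1, (6|7)=-1; sign (−1)^0·+1^0·-1^1 = -1.
(a,b)_19: α=0, u≡7; β=-1, v≡17 (mod 19); (7|19)=+1, (17|19)=+1; sign (−1)^0·+1^-1·+1^0 = +1.
(a,b)_5: α=0, u≡4; β=2, v≡1 (mod 5); (4|5)=+1, (1|5)=+1; sign (−1)^0·+1^2·+1^0 = +1.
Ram(714, -25194) = {7, 17}; no ℚ_7-point on the conic.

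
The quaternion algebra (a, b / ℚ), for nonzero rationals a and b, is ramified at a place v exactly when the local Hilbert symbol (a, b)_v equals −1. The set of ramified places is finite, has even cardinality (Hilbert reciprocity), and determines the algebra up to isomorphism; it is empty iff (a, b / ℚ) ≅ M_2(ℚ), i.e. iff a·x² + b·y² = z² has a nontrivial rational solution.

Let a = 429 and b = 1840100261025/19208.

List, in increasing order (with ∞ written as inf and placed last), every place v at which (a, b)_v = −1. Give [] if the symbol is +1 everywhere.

(a, b) ≡ (429, 30498) mod (ℚ^×)²; places V = {2, 3, 5, 7, 11, 13, 17, 23, ∞}.
(a,b)_7: α=0, u≡2; β=-4, v≡5 (mod 7); (2|7)=+1, (5|7)=-1; sign (−1)^0·+1^-4·-1^0 = +1.
(a,b)_23: α=0, u≡15; β=1, v≡7 (mod 23); (15|23)=-1, (7|23)=-1; sign (−1)^0·-1^1·-1^0 = -1.
(a,b)_13: α=1, u≡7; β=7, v≡7 (mod 13); (7|13)=-1, (7|13)=-1; sign (−1)^0·-1^7·-1^1 = +1.
(a,b)_3: α=1, u≡2; β=1, v≡2 (mod 3); (2|3)=-1, (2|3)=-1; sign (−1)^1·-1^1·-1^1 = -1.
(a,b)_2: α=0, β=-3; u≡5, v≡1 (mod 8); ε(u)ε(v)=0·0, αω(v)=0·0, βω(u)=-3·1; sum ≡ 1  ⇒  -1.
(a,b)_11: α=1, u≡6; β=0, v≡2 (mod 11); (6|11)=-1, (2|11)=-1; sign (−1)^0·-1^0·-1^1 = -1.
(a,b)_5: α=0, u≡4; β=2, v≡2 (mod 5); (4|5)=+1, (2|5)=-1; sign (−1)^0·+1^2·-1^0 = +1.
(a,b)_∞: sgn(429)=+, sgn(30498)=+, so +1.
(a,b)_17: α=0, u≡4; β=1, v≡1 (mod 17); (4|17)=+1, (1|17)=+1; sign (−1)^0·+1^1·+1^0 = +1.
(429, 30498 / ℚ) ramifies at {2, 3, 11, 23}: a division algebra.

[2, 3, 11, 23]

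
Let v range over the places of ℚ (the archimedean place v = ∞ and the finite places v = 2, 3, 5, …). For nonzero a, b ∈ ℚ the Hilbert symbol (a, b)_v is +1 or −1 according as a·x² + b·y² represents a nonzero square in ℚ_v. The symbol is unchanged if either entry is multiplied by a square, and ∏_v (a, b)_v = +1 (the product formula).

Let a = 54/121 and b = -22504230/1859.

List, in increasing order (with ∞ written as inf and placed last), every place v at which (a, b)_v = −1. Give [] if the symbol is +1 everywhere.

[7, 11]

(a, b) ≡ (6, -770) mod (ℚ^×)²; places V = {2, 3, 5, 7, 11, 13, ∞}.
(a,b)_3: α=3, u≡2; β=8, v≡1 (mod 3); (2|3)=-1, (1|3)=+1; sign (−1)^0·-1^8·+1^3 = +1.
(a,b)_∞: sgn(6)=+, sgn(-770)=−, so +1.
(a,b)_2: α=1, β=1; u≡3, v≡7 (mod 8); ε(u)ε(v)=1·1, αω(v)=1·0, βω(u)=1·1; sum ≡ 0  ⇒  +1.
(a,b)_5: α=0, u≡4; β=1, v≡1 (mod 5); (4|5)=+1, (1|5)=+1; sign (−1)^0·+1^1·+1^0 = +1.
(a,b)_11: α=-2, u≡10; β=-1, v≡8 (mod 11); (10|11)=-1, (8|11)=-1; sign (−1)^0·-1^-1·-1^-2 = -1.
(a,b)_7: α=0, u≡6; β=3, v≡2 (mod 7); (6|7)=-1, (2|7)=+1; sign (−1)^0·-1^3·+1^0 = -1.
(a,b)_13: α=0, u≡7; β=-2, v≡4 (mod 13); (7|13)=-1, (4|13)=+1; sign (−1)^0·-1^-2·+1^0 = +1.
(6, -770 / ℚ) ramifies at {7, 11}: a division algebra.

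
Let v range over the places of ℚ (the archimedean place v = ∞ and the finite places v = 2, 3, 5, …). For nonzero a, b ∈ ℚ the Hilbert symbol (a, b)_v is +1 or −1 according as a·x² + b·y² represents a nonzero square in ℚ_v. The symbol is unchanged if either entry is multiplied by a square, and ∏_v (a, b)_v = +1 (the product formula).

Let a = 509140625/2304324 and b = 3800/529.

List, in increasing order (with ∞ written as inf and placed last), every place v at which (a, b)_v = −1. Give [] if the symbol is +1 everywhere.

[5, 7]

Mod squares: a ≡ 665, b ≡ 38. Check v ∈ {∞, 2, 3, 5, 7, 11, 19, 23}.
v=11: a=11^-2·(≡5), b=11^0·(≡5) mod 11; (5|11)=+1, (5|11)=+1; (−1)^{-2·0·5}·(+1)^0·(+1)^-2 = +1.
v=3: a=3^-2·(≡2), b=3^0·(≡2) mod 3; (2|3)=-1, (2|3)=-1; (−1)^{-2·0·1}·(-1)^0·(-1)^-2 = +1.
v=19: a=19^1·(≡4), b=19^1·(≡3) mod 19; (4|19)=+1, (3|19)=-1; (−1)^{1·1·9}·(+1)^1·(-1)^1 = +1.
v=∞: 665 > 0 and 38 > 0  ⇒  (a,b)_∞ = +1.
v=23: a=23^-2·(≡10), b=23^-2·(≡5) mod 23; (10|23)=-1, (5|23)=-1; (−1)^{-2·-2·11}·(-1)^-2·(-1)^-2 = +1.
v=5: a=5^7·(≡3), b=5^2·(≡3) mod 5; (3|5)=-1, (3|5)=-1; (−1)^{7·2·2}·(-1)^2·(-1)^7 = -1.
v=2: v_2(a)=-2, v_2(b)=3; units ≡ 1, 3 (mod 8); ε·ε+αω+βω = 0·1+-2·1+3·0 ≡ 0  ⇒  (a,b)_2 = +1.
v=7: a=7^3·(≡4), b=7^0·(≡5) mod 7; (4|7)=+1, (5|7)=-1; (−1)^{3·0·3}·(+1)^0·(-1)^3 = -1.
Ram(665, 38) = {5, 7}; no ℚ_5-point on the conic.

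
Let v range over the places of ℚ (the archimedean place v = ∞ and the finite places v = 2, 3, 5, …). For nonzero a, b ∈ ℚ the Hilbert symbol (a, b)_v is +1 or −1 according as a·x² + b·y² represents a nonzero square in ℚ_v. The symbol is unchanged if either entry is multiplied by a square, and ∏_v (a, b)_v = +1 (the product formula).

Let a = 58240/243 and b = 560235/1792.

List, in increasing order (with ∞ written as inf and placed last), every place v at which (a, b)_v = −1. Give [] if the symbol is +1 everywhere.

Mod squares: a ≡ 2730, b ≡ 23205. Check v ∈ {∞, 2, 3, 5, 7, 13, 17}.
v=∞: 2730 > 0 and 23205 > 0  ⇒  (a,b)_∞ = +1.
v=17: a=17^0·(≡3), b=17^1·(≡11) mod 17; (3|17)=-1, (11|17)=-1; (−1)^{0·1·8}·(-1)^1·(-1)^0 = -1.
v=2: v_2(a)=7, v_2(b)=-8; units ≡ 5, 5 (mod 8); ε·ε+αω+βω = 0·0+7·1+-8·1 ≡ 1  ⇒  (a,b)_2 = -1.
v=5: a=5^1·(≡1), b=5^1·(≡1) mod 5; (1|5)=+1, (1|5)=+1; (−1)^{1·1·2}·(+1)^1·(+1)^1 = +1.
v=13: a=13^1·(≡11), b=13^3·(≡9) mod 13; (11|13)=-1, (9|13)=+1; (−1)^{1·3·6}·(-1)^3·(+1)^1 = -1.
v=7: a=7^1·(≡5), b=7^-1·(≡1) mod 7; (5|7)=-1, (1|7)=+1; (−1)^{1·-1·3}·(-1)^-1·(+1)^1 = +1.
v=3: a=3^-5·(≡1), b=3^1·(≡1) mod 3; (1|3)=+1, (1|3)=+1; (−1)^{-5·1·1}·(+1)^1·(+1)^-5 = -1.
Ram(2730, 23205) = {2, 3, 13, 17}; no ℚ_2-point on the conic.

[2, 3, 13, 17]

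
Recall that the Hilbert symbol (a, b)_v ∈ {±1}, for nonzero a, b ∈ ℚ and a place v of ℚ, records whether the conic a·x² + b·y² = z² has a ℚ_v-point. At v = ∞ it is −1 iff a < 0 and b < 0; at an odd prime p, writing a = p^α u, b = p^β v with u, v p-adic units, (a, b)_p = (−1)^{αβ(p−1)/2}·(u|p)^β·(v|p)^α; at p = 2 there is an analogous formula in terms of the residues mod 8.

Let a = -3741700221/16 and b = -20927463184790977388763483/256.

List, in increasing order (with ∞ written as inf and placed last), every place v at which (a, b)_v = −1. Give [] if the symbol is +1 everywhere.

[41, inf]

Mod squares: a ≡ -8484581, b ≡ -180523. Check v ∈ {∞, 2, 3, 7, 17, 37, 41, 47}.
v=17: a=17^1·(≡10), b=17^3·(≡10) mod 17; (10|17)=-1, (10|17)=-1; (−1)^{1·3·8}·(-1)^3·(-1)^1 = +1.
v=47: a=47^1·(≡28), b=47^4·(≡6) mod 47; (28|47)=+1, (6|47)=+1; (−1)^{1·4·23}·(+1)^4·(+1)^1 = +1.
v=3: a=3^2·(≡1), b=3^6·(≡2) mod 3; (1|3)=+1, (2|3)=-1; (−1)^{2·6·1}·(+1)^6·(-1)^2 = +1.
v=41: a=41^1·(≡19), b=41^3·(≡33) mod 41; (19|41)=-1, (33|41)=+1; (−1)^{1·3·20}·(-1)^3·(+1)^1 = -1.
v=2: v_2(a)=-4, v_2(b)=-8; units ≡ 3, 5 (mod 8); ε·ε+αω+βω = 1·0+-4·1+-8·1 ≡ 0  ⇒  (a,b)_2 = +1.
v=∞: -8484581 < 0 and -180523 < 0  ⇒  (a,b)_∞ = -1.
v=7: a=7^3·(≡2), b=7^3·(≡3) mod 7; (2|7)=+1, (3|7)=-1; (−1)^{3·3·3}·(+1)^3·(-1)^3 = +1.
v=37: a=37^1·(≡23), b=37^3·(≡20) mod 37; (23|37)=-1, (20|37)=-1; (−1)^{1·3·18}·(-1)^3·(-1)^1 = +1.
Ram(-8484581, -180523) = {41, ∞}; no ℚ_41-point on the conic.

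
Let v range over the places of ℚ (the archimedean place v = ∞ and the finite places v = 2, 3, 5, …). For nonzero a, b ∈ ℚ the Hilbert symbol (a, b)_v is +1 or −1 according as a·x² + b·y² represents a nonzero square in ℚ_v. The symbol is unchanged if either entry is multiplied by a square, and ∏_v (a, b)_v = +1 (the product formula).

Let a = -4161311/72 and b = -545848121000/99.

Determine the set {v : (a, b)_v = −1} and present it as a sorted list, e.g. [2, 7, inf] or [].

(a, b) ≡ (-238, -113503390) mod (ℚ^×)²; places V = {2, 3, 5, 7, 11, 13, 17, 23, 29, ∞}.
(a,b)_17: α=3, u≡5; β=1, v≡3 (mod 17); (5|17)=-1, (3|17)=-1; sign (−1)^0·-1^1·-1^3 = +1.
(a,b)_29: α=0, u≡28; β=1, v≡26 (mod 29); (28|29)=+1, (26|29)=-1; sign (−1)^0·+1^1·-1^0 = +1.
(a,b)_∞: sgn(-238)=−, sgn(-113503390)=−, so -1.
(a,b)_7: α=1, u≡1; β=1, v≡4 (mod 7); (1|7)=+1, (4|7)=+1; sign (−1)^1·+1^1·+1^1 = -1.
(a,b)_13: α=0, u≡4; β=1, v≡9 (mod 13); (4|13)=+1, (9|13)=+1; sign (−1)^0·+1^1·+1^0 = +1.
(a,b)_11: α=2, u≡1; β=-1, v≡3 (mod 11); (1|11)=+1, (3|11)=+1; sign (−1)^0·+1^-1·+1^2 = +1.
(a,b)_23: α=0, u≡11; β=3, v≡19 (mod 23); (11|23)=-1, (19|23)=-1; sign (−1)^0·-1^3·-1^0 = -1.
(a,b)_3: α=-2, u≡2; β=-2, v≡2 (mod 3); (2|3)=-1, (2|3)=-1; sign (−1)^0·-1^-2·-1^-2 = +1.
(a,b)_2: α=-3, β=3; u≡1, v≡1 (mod 8); ε(u)ε(v)=0·0, αω(v)=-3·0, βω(u)=3·0; sum ≡ 0  ⇒  +1.
(a,b)_5: α=0, u≡2; β=3, v≡3 (mod 5); (2|5)=-1, (3|5)=-1; sign (−1)^0·-1^3·-1^0 = -1.
Ram(-238, -113503390) = {5, 7, 23, ∞}; no ℚ_5-point on the conic.

[5, 7, 23, inf]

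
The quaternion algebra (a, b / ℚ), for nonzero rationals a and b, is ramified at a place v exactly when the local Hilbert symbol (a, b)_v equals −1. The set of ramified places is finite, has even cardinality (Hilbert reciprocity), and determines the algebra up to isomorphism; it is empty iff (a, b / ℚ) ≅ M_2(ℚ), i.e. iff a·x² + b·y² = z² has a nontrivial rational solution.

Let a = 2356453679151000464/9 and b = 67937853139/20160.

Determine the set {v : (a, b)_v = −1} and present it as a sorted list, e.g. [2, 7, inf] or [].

(a, b) ≡ (329, 38974985) mod (ℚ^×)²; places V = {2, 3, 5, 7, 13, 19, 29, 43, 47, ∞}.
(a,b)_43: α=2, u≡29; β=1, v≡31 (mod 43); (29|43)=-1, (31|43)=+1; sign (−1)^0·-1^1·+1^2 = -1.
(a,b)_7: α=1, u≡5; β=-1, v≡3 (mod 7); (5|7)=-1, (3|7)=-1; sign (−1)^1·-1^-1·-1^1 = -1.
(a,b)_13: α=0, u≡1; β=2, v≡4 (mod 13); (1|13)=+1, (4|13)=+1; sign (−1)^0·+1^2·+1^0 = +1.
(a,b)_2: α=4, β=-6; u≡1, v≡1 (mod 8); ε(u)ε(v)=0·0, αω(v)=4·0, βω(u)=-6·0; sum ≡ 0  ⇒  +1.
(a,b)_19: α=4, u≡4; β=3, v≡12 (mod 19); (4|19)=+1, (12|19)=-1; sign (−1)^0·+1^3·-1^4 = +1.
(a,b)_5: α=0, u≡1; β=-1, v≡2 (mod 5); (1|5)=+1, (2|5)=-1; sign (−1)^0·+1^-1·-1^0 = +1.
(a,b)_29: α=2, u≡21; β=1, v≡19 (mod 29); (21|29)=-1, (19|29)=-1; sign (−1)^0·-1^1·-1^2 = -1.
(a,b)_3: α=-2, u≡2; β=-2, v≡2 (mod 3); (2|3)=-1, (2|3)=-1; sign (−1)^0·-1^-2·-1^-2 = +1.
(a,b)_∞: sgn(329)=+, sgn(38974985)=+, so +1.
(a,b)_47: α=3, u≡2; β=1, v≡42 (mod 47); (2|47)=+1, (42|47)=+1; sign (−1)^1·+1^1·+1^3 = -1.
Ram(329, 38974985) = {7, 29, 43, 47}; no ℚ_7-point on the conic.

[7, 29, 43, 47]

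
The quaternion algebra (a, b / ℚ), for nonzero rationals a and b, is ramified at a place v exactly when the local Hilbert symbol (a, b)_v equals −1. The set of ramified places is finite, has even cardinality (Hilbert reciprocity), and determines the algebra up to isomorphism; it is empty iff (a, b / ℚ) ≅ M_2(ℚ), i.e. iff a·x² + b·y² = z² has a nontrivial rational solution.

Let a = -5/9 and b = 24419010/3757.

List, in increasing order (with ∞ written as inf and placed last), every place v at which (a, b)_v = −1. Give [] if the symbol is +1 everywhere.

(a, b) ≡ (-5, 2730) mod (ℚ^×)²; places V = {2, 3, 5, 7, 11, 13, 17, 31, ∞}.
(a,b)_2: α=0, β=1; u≡3, v≡5 (mod 8); ε(u)ε(v)=1·0, αω(v)=0·1, βω(u)=1·1; sum ≡ 1  ⇒  -1.
(a,b)_17: α=0, u≡7; β=-2, v≡7 (mod 17); (7|17)=-1, (7|17)=-1; sign (−1)^0·-1^-2·-1^0 = +1.
(a,b)_31: α=0, u≡27; β=2, v≡19 (mod 31); (27|31)=-1, (19|31)=+1; sign (−1)^0·-1^2·+1^0 = +1.
(a,b)_11: α=0, u≡8; β=2, v≡8 (mod 11); (8|11)=-1, (8|11)=-1; sign (−1)^0·-1^2·-1^0 = +1.
(a,b)_3: α=-2, u≡1; β=1, v≡1 (mod 3); (1|3)=+1, (1|3)=+1; sign (−1)^0·+1^1·+1^-2 = +1.
(a,b)_5: α=1, u≡1; β=1, v≡1 (mod 5); (1|5)=+1, (1|5)=+1; sign (−1)^0·+1^1·+1^1 = +1.
(a,b)_7: α=0, u≡1; β=1, v≡3 (mod 7); (1|7)=+1, (3|7)=-1; sign (−1)^0·+1^1·-1^0 = +1.
(a,b)_13: α=0, u≡11; β=-1, v≡6 (mod 13); (11|13)=-1, (6|13)=-1; sign (−1)^0·-1^-1·-1^0 = -1.
(a,b)_∞: sgn(-5)=−, sgn(2730)=+, so +1.
|Ram(-5, 2730)| = 2, even; anisotropic at {2, 13}.

[2, 13]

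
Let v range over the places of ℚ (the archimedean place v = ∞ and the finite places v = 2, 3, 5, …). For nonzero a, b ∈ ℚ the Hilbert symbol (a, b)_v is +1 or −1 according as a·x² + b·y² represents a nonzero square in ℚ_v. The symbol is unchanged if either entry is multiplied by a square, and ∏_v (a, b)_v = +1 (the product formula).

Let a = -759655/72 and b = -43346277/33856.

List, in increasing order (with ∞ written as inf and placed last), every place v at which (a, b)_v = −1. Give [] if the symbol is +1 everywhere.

Mod squares: a ≡ -8990, b ≡ -4816253. Check v ∈ {∞, 2, 3, 5, 13, 17, 19, 23, 29, 31, 37}.
v=13: a=13^2·(≡6), b=13^1·(≡7) mod 13; (6|13)=-1, (7|13)=-1; (−1)^{2·1·6}·(-1)^1·(-1)^2 = -1.
v=31: a=31^1·(≡14), b=31^1·(≡28) mod 31; (14|31)=+1, (28|31)=+1; (−1)^{1·1·15}·(+1)^1·(+1)^1 = -1.
v=23: a=23^0·(≡4), b=23^-2·(≡8) mod 23; (4|23)=+1, (8|23)=+1; (−1)^{0·-2·11}·(+1)^-2·(+1)^0 = +1.
v=∞: -8990 < 0 and -4816253 < 0  ⇒  (a,b)_∞ = -1.
v=17: a=17^0·(≡6), b=17^1·(≡13) mod 17; (6|17)=-1, (13|17)=+1; (−1)^{0·1·8}·(-1)^1·(+1)^0 = -1.
v=37: a=37^0·(≡4), b=37^1·(≡10) mod 37; (4|37)=+1, (10|37)=+1; (−1)^{0·1·18}·(+1)^1·(+1)^0 = +1.
v=29: a=29^1·(≡16), b=29^0·(≡4) mod 29; (16|29)=+1, (4|29)=+1; (−1)^{1·0·14}·(+1)^0·(+1)^1 = +1.
v=2: v_2(a)=-3, v_2(b)=-6; units ≡ 1, 3 (mod 8); ε·ε+αω+βω = 0·1+-3·1+-6·0 ≡ 1  ⇒  (a,b)_2 = -1.
v=19: a=19^0·(≡4), b=19^1·(≡17) mod 19; (4|19)=+1, (17|19)=+1; (−1)^{0·1·9}·(+1)^1·(+1)^0 = +1.
v=3: a=3^-2·(≡1), b=3^2·(≡1) mod 3; (1|3)=+1, (1|3)=+1; (−1)^{-2·2·1}·(+1)^2·(+1)^-2 = +1.
v=5: a=5^1·(≡2), b=5^0·(≡3) mod 5; (2|5)=-1, (3|5)=-1; (−1)^{1·0·2}·(-1)^0·(-1)^1 = -1.
|Ram(-8990, -4816253)| = 6, even; anisotropic at {2, 5, 13, 17, 31, ∞}.

[2, 5, 13, 17, 31, inf]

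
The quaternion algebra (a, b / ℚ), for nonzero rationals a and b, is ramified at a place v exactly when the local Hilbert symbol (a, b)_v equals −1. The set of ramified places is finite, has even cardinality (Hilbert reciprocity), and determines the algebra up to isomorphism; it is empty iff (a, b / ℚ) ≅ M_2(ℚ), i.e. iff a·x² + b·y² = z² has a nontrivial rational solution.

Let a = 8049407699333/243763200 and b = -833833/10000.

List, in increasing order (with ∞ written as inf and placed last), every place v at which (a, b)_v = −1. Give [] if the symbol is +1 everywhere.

(a, b) ≡ (154, -17017) mod (ℚ^×)²; places V = {2, 3, 5, 7, 11, 13, 17, 19, 23, ∞}.
(a,b)_17: α=2, u≡15; β=1, v≡16 (mod 17); (15|17)=+1, (16|17)=+1; sign (−1)^0·+1^1·+1^2 = +1.
(a,b)_2: α=-11, β=-4; u≡5, v≡7 (mod 8); ε(u)ε(v)=0·1, αω(v)=-11·0, βω(u)=-4·1; sum ≡ 0  ⇒  +1.
(a,b)_11: α=3, u≡4; β=1, v≡9 (mod 11); (4|11)=+1, (9|11)=+1; sign (−1)^1·+1^1·+1^3 = -1.
(a,b)_3: α=-2, u≡1; β=0, v≡2 (mod 3); (1|3)=+1, (2|3)=-1; sign (−1)^0·+1^0·-1^-2 = +1.
(a,b)_5: α=-2, u≡1; β=-4, v≡2 (mod 5); (1|5)=+1, (2|5)=-1; sign (−1)^0·+1^-4·-1^-2 = +1.
(a,b)_19: α=2, u≡15; β=0, v≡16 (mod 19); (15|19)=-1, (16|19)=+1; sign (−1)^0·-1^0·+1^2 = +1.
(a,b)_13: α=2, u≡7; β=1, v≡9 (mod 13); (7|13)=-1, (9|13)=+1; sign (−1)^0·-1^1·+1^2 = -1.
(a,b)_∞: sgn(154)=+, sgn(-17017)=−, so +1.
(a,b)_23: α=-2, u≡18; β=0, v≡12 (mod 23); (18|23)=+1, (12|23)=+1; sign (−1)^0·+1^0·+1^-2 = +1.
(a,b)_7: α=3, u≡4; β=3, v≡3 (mod 7); (4|7)=+1, (3|7)=-1; sign (−1)^1·+1^3·-1^3 = +1.
Ram(154, -17017) = {11, 13}; no ℚ_11-point on the conic.

[11, 13]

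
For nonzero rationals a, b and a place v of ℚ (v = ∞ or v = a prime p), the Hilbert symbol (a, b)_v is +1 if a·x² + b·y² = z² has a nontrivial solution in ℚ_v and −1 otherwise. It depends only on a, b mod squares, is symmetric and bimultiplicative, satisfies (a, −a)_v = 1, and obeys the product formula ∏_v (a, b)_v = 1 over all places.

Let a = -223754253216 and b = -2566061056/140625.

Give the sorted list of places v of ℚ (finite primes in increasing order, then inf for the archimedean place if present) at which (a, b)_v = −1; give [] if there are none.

(a, b) ≡ (-186, -8671) mod (ℚ^×)²; places V = {2, 3, 5, 13, 17, 23, 29, 31, ∞}.
(a,b)_∞: sgn(-186)=−, sgn(-8671)=−, so -1.
(a,b)_3: α=1, u≡1; β=-2, v≡2 (mod 3); (1|3)=+1, (2|3)=-1; sign (−1)^0·+1^-2·-1^1 = -1.
(a,b)_29: α=2, u≡21; β=1, v≡13 (mod 29); (21|29)=-1, (13|29)=+1; sign (−1)^0·-1^1·+1^2 = -1.
(a,b)_31: α=1, u≡5; β=0, v≡10 (mod 31); (5|31)=+1, (10|31)=+1; sign (−1)^0·+1^0·+1^1 = +1.
(a,b)_5: α=0, u≡4; β=-6, v≡1 (mod 5); (4|5)=+1, (1|5)=+1; sign (−1)^0·+1^-6·+1^0 = +1.
(a,b)_23: α=2, u≡7; β=1, v≡15 (mod 23); (7|23)=-1, (15|23)=-1; sign (−1)^0·-1^1·-1^2 = -1.
(a,b)_17: α=0, u≡16; β=2, v≡13 (mod 17); (16|17)=+1, (13|17)=+1; sign (−1)^0·+1^2·+1^0 = +1.
(a,b)_2: α=5, β=10; u≡3, v≡1 (mod 8); ε(u)ε(v)=1·0, αω(v)=5·0, βω(u)=10·1; sum ≡ 0  ⇒  +1.
(a,b)_13: α=2, u≡3; β=1, v≡9 (mod 13); (3|13)=+1, (9|13)=+1; sign (−1)^0·+1^1·+1^2 = +1.
Ram(-186, -8671) = {3, 23, 29, ∞}; no ℚ_3-point on the conic.

[3, 23, 29, inf]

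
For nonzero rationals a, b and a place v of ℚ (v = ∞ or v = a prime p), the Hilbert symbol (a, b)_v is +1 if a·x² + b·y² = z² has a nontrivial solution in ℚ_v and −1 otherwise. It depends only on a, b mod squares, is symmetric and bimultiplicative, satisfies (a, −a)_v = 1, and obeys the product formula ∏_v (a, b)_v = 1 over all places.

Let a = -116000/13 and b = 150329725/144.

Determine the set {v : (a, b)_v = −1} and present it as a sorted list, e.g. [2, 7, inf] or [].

(a, b) ≡ (-3770, 35581) mod (ℚ^×)²; places V = {2, 3, 5, 7, 13, 17, 23, 29, ∞}.
(a,b)_2: α=5, β=-4; u≡3, v≡5 (mod 8); ε(u)ε(v)=1·0, αω(v)=5·1, βω(u)=-4·1; sum ≡ 1  ⇒  -1.
(a,b)_17: α=0, u≡15; β=1, v≡15 (mod 17); (15|17)=+1, (15|17)=+1; sign (−1)^0·+1^1·+1^0 = +1.
(a,b)_13: α=-1, u≡12; β=3, v≡6 (mod 13); (12|13)=+1, (6|13)=-1; sign (−1)^0·+1^3·-1^-1 = -1.
(a,b)_7: α=0, u≡3; β=1, v≡1 (mod 7); (3|7)=-1, (1|7)=+1; sign (−1)^0·-1^1·+1^0 = -1.
(a,b)_∞: sgn(-3770)=−, sgn(35581)=+, so +1.
(a,b)_29: α=1, u≡18; β=0, v≡11 (mod 29); (18|29)=-1, (11|29)=-1; sign (−1)^0·-1^0·-1^1 = -1.
(a,b)_3: α=0, u≡1; β=-2, v≡1 (mod 3); (1|3)=+1, (1|3)=+1; sign (−1)^0·+1^-2·+1^0 = +1.
(a,b)_5: α=3, u≡4; β=2, v≡1 (mod 5); (4|5)=+1, (1|5)=+1; sign (−1)^0·+1^2·+1^3 = +1.
(a,b)_23: α=0, u≡8; β=1, v≡16 (mod 23); (8|23)=+1, (16|23)=+1; sign (−1)^0·+1^1·+1^0 = +1.
Ram(-3770, 35581) = {2, 7, 13, 29}; no ℚ_2-point on the conic.

[2, 7, 13, 29]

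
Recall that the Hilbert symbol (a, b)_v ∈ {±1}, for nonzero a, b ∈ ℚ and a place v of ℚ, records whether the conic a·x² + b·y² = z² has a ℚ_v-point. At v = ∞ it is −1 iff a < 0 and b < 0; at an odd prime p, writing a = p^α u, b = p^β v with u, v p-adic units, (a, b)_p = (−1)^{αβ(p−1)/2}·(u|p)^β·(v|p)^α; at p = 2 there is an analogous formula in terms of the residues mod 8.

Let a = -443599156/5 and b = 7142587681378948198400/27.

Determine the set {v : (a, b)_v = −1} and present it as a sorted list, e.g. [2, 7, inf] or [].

[5, 7, 17, 19]

Mod squares: a ≡ -230945, b ≡ 57057. Check v ∈ {∞, 2, 3, 5, 7, 11, 13, 17, 19}.
v=7: a=7^4·(≡6), b=7^5·(≡5) mod 7; (6|7)=-1, (5|7)=-1; (−1)^{4·5·3}·(-1)^5·(-1)^4 = -1.
v=2: v_2(a)=2, v_2(b)=12; units ≡ 7, 1 (mod 8); ε·ε+αω+βω = 1·0+2·0+12·0 ≡ 0  ⇒  (a,b)_2 = +1.
v=13: a=13^1·(≡5), b=13^1·(≡11) mod 13; (5|13)=-1, (11|13)=-1; (−1)^{1·1·6}·(-1)^1·(-1)^1 = +1.
v=17: a=17^1·(≡13), b=17^2·(≡11) mod 17; (13|17)=+1, (11|17)=-1; (−1)^{1·2·8}·(+1)^2·(-1)^1 = -1.
v=3: a=3^0·(≡1), b=3^-3·(≡2) mod 3; (1|3)=+1, (2|3)=-1; (−1)^{0·-3·1}·(+1)^-3·(-1)^0 = +1.
v=19: a=19^1·(≡17), b=19^3·(≡11) mod 19; (17|19)=+1, (11|19)=+1; (−1)^{1·3·9}·(+1)^3·(+1)^1 = -1.
v=11: a=11^1·(≡5), b=11^5·(≡6) mod 11; (5|11)=+1, (6|11)=-1; (−1)^{1·5·5}·(+1)^5·(-1)^1 = +1.
v=5: a=5^-1·(≡4), b=5^2·(≡3) mod 5; (4|5)=+1, (3|5)=-1; (−1)^{-1·2·2}·(+1)^2·(-1)^-1 = -1.
v=∞: -230945 < 0 and 57057 > 0  ⇒  (a,b)_∞ = +1.
|Ram(-230945, 57057)| = 4, even; anisotropic at {5, 7, 17, 19}.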